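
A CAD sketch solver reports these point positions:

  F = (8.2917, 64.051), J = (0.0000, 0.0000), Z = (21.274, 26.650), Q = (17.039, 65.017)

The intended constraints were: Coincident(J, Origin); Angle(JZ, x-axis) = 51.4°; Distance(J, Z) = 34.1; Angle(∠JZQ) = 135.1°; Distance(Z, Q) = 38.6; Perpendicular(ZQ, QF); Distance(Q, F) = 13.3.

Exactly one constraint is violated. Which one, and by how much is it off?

Distance(Q, F) = 13.3 — off by 4.50.

J = (0.00, 0.00) ✓; JZ at 51.40° ✓; |JZ| = 34.10 ✓; ∠JZQ = 135.1° ✓; |ZQ| = 38.60 ✓; ∠(ZQ, QF) = 90.00° ✓; |QF| = 8.800 ✗.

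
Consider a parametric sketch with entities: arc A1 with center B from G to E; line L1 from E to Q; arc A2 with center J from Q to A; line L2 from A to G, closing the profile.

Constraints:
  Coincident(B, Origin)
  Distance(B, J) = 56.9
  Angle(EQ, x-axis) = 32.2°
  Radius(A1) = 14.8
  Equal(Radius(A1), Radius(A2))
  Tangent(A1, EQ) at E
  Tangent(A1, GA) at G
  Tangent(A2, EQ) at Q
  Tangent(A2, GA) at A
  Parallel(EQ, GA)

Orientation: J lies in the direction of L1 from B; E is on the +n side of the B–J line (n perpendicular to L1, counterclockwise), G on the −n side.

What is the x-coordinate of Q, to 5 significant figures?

40.262

The slot axis is L1's direction at 32.2°, so u = (cos 32.2°, sin 32.2°) = (0.84619, 0.53288) and n = (−sin 32.2°, cos 32.2°) = (-0.53288, 0.84619). B is at the origin and J lies 56.9 along u from B, so J = 56.9·u = (48.148, 30.321). Tangency of A1 to both parallel lines with radius 14.8 puts E and G at B ± 14.8·n: E = (-7.8866, 12.524), G = (7.8866, -12.524). Equal radii place Q and A the same way about J: Q = J + 14.8·n = (40.262, 42.844), A = J − 14.8·n = (56.035, 17.797). So Q.x = 40.262.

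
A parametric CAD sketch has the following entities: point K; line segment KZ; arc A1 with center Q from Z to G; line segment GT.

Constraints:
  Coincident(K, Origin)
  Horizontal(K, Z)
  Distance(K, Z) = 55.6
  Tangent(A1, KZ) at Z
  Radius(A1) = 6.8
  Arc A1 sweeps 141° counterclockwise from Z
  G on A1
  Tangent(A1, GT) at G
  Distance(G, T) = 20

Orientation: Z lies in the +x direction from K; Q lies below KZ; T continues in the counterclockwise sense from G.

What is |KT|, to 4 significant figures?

71.27

On A1, Z sits at bearing 90° from Q; a 141° counterclockwise sweep puts G at bearing 231°, so G = Q + 6.8·(cos 231°, sin 231°) = (51.32, -12.08). The tangent condition forces QG to be normal to GT, so GT runs along (−sin 231°, cos 231°); with |GT| = 20.0, T = (66.86, -24.67). Then |KT| = |T − K| = 71.27.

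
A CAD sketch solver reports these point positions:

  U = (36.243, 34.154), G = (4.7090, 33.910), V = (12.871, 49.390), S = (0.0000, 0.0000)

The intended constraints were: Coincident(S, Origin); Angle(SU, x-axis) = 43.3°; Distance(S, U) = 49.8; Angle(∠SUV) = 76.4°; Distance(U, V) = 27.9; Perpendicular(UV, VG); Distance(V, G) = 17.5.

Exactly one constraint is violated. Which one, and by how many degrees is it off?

Perpendicular(UV, VG) — off by 5.30°.

S = (0.00, 0.00) ✓; SU at 43.30° ✓; |SU| = 49.80 ✓; ∠SUV = 76.40° ✓; |UV| = 27.90 ✓; ∠(UV, VG) = 95.30° ✗; |VG| = 17.50 ✓.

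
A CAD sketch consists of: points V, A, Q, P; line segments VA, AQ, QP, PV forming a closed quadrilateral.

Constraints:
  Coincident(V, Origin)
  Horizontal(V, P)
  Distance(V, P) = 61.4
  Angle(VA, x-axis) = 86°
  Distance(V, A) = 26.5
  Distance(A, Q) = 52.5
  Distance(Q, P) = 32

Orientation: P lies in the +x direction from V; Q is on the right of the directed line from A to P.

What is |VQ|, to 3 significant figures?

36.8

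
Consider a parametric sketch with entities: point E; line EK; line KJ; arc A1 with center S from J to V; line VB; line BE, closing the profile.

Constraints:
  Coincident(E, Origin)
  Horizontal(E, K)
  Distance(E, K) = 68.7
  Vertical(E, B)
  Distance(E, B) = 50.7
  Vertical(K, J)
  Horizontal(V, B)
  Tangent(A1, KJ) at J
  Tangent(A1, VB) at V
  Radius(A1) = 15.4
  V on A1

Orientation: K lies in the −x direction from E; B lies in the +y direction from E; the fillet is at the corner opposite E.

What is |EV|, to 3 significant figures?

73.6

The virtual corner opposite E is at (-68.7, 50.7). The tangent condition forces SJ to be normal to KJ and A1 meets VB tangentially, so SV is at right angles to VB, with radius 15.4, so the center S sits 15.4 in from both sides at S = (-53.3, 35.3). That places the tangent points at J = (-68.7, 35.3) on KJ and V = (-53.3, 50.7) on VB. Then |EV| = |V − E| = 73.6.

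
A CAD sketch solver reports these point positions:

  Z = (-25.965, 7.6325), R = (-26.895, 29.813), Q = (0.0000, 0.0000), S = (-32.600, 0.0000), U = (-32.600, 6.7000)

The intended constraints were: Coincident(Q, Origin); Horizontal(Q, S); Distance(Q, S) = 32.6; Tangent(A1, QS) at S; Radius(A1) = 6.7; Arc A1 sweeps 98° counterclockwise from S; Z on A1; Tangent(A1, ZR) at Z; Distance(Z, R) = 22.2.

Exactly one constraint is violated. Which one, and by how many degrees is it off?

Tangent(A1, ZR) at Z — off by 5.60°.

Q = (0.00, 0.00) ✓; Q.y = 0.00, S.y = 0.00 ✓; |QS| = 32.60 ✓; ∠(US, SQ) = 90.00° ✓; |US| = 6.700 ✓; bearing(U→Z) − bearing(U→S) = 98.00° ✓; |UZ| = 6.700 ✓; ∠(UZ, ZR) = 95.60° ✗; |ZR| = 22.20 ✓.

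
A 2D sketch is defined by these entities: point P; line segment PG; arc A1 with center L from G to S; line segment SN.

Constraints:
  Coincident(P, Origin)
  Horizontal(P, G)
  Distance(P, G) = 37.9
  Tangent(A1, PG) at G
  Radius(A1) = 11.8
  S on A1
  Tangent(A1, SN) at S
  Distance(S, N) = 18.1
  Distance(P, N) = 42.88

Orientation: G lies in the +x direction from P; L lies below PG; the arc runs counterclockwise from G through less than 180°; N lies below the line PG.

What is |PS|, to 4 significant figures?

29.58

P is at the origin; PG is horizontal with |PG| = 37.9 and G on the +x side, so G = (37.90, 0.000). Since A1 is tangent to PG there, LG ⟂ PG, so L = G + (0, -11.8) = (37.90, -11.80). Since LS ⟂ SN (tangency), |LN| = √(11.8² + 18.1²) = 21.61 regardless of where S sits on A1. So N lies on both circle(P, 42.88) and circle(L, 21.61); the below-PG intersection is N = (29.07, -31.52). S is the foot of the tangent from N: S = (26.24, -13.64).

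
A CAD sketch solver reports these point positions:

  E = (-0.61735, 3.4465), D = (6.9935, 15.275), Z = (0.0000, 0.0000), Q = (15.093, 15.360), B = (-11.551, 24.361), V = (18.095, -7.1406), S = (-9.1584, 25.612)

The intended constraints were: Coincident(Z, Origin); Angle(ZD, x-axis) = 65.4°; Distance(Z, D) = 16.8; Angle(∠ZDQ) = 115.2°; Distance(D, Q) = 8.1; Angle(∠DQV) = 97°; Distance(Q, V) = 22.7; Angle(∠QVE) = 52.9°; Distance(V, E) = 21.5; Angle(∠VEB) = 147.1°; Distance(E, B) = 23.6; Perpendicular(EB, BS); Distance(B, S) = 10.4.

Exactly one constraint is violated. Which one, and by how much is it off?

Distance(B, S) = 10.4 — off by 7.70.

Z = (0.00, 0.00) ✓; ZD at 65.40° ✓; |ZD| = 16.80 ✓; ∠ZDQ = 115.2° ✓; |DQ| = 8.100 ✓; ∠DQV = 97.00° ✓; |QV| = 22.70 ✓; ∠QVE = 52.90° ✓; |VE| = 21.50 ✓; ∠VEB = 147.1° ✓; |EB| = 23.60 ✓; ∠(EB, BS) = 90.00° ✓; |BS| = 2.700 ✗.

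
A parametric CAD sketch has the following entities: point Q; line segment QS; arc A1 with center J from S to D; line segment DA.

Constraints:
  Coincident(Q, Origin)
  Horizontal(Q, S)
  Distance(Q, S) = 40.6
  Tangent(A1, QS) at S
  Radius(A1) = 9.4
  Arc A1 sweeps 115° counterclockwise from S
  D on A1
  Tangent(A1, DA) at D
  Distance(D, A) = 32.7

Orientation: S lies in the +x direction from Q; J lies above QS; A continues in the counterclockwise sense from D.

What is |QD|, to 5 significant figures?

50.907

Since A1 is tangent to QS there, JS ⟂ QS, so J = S + (0, 9.4) = (40.600, 9.4000). On A1, S sits at bearing -90° from J; a 115° counterclockwise sweep puts D at bearing 25°, so D = J + 9.4·(cos 25°, sin 25°) = (49.119, 13.373). Then |QD| = |D − Q| = 50.907.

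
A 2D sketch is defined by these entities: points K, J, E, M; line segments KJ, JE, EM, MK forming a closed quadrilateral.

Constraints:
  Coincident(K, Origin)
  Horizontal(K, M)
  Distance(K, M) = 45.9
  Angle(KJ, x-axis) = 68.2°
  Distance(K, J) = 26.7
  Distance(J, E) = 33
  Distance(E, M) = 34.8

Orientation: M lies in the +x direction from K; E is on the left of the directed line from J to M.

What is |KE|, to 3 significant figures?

53.9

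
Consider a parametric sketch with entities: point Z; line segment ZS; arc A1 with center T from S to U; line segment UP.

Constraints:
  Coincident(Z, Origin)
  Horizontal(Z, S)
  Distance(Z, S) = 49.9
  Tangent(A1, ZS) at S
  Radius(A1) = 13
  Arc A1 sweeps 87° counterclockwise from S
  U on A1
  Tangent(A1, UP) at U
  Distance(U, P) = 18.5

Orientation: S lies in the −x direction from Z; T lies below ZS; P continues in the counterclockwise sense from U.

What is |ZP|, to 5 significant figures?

70.888

On A1, S sits at bearing 90° from T; an 87° counterclockwise sweep puts U at bearing 177°, so U = T + 13.0·(cos 177°, sin 177°) = (-62.882, -12.320). The tangent condition forces TU to be normal to UP, so UP runs along (−sin 177°, cos 177°); with |UP| = 18.5, P = (-63.850, -30.794). Then |ZP| = |P − Z| = 70.888.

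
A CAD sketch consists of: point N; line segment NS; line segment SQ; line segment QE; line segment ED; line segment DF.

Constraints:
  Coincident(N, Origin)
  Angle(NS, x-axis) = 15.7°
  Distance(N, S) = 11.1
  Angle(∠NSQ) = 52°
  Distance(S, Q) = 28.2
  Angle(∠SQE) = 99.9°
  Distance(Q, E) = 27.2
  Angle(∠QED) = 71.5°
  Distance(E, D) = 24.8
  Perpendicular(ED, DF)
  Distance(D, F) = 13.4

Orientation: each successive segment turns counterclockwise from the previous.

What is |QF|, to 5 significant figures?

20.373

N is at the origin; NS runs at 15.7° with length 11.1, so S = (10.686, 3.0037). ∠NSQ = 52.0° gives SQ at 143.70° from the x-axis; with |SQ| = 28.2, Q = (-12.041, 19.698). ∠SQE = 99.9° gives QE at -136.20° from the x-axis; with |QE| = 27.2, E = (-31.673, 0.87214). ∠QED = 71.5° gives ED at -27.700° from the x-axis; with |ED| = 24.8, D = (-9.7154, -10.656). ED ⟂ DF, so DF runs at 62.300°; with |DF| = 13.4, F = (-3.4865, 1.2083). Then |QF| = |F − Q| = 20.373.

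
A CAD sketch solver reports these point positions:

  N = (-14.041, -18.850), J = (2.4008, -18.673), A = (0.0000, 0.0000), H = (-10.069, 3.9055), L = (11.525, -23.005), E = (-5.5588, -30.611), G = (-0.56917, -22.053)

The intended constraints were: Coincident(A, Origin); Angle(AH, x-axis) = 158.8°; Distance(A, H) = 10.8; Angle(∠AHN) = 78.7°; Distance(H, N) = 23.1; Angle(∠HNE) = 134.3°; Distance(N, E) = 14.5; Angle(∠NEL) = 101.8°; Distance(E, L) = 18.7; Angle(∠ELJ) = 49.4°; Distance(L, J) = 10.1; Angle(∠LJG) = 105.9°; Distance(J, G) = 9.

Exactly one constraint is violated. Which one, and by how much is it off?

Distance(J, G) = 9 — off by 4.50.

A = (0.00, 0.00) ✓; AH at 158.8° ✓; |AH| = 10.80 ✓; ∠AHN = 78.70° ✓; |HN| = 23.10 ✓; ∠HNE = 134.3° ✓; |NE| = 14.50 ✓; ∠NEL = 101.8° ✓; |EL| = 18.70 ✓; ∠ELJ = 49.40° ✓; |LJ| = 10.10 ✓; ∠LJG = 105.9° ✓; |JG| = 4.499 ✗.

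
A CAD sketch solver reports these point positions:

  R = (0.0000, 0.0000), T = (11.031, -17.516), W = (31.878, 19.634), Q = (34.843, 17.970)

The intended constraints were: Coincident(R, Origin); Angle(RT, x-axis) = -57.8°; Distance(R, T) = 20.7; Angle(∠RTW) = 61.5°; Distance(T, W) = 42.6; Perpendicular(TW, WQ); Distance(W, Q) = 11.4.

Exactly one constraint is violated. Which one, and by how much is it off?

Distance(W, Q) = 11.4 — off by 8.00.

R = (0.00, 0.00) ✓; RT at -57.80° ✓; |RT| = 20.70 ✓; ∠RTW = 61.50° ✓; |TW| = 42.60 ✓; ∠(TW, WQ) = 90.00° ✓; |WQ| = 3.400 ✗.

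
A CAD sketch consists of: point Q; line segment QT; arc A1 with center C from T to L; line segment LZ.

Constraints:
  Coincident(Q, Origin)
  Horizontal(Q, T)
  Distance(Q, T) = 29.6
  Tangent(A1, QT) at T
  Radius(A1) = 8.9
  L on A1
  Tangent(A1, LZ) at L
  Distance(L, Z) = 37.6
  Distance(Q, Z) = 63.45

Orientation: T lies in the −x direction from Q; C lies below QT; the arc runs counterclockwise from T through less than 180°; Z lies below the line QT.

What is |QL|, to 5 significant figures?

38.991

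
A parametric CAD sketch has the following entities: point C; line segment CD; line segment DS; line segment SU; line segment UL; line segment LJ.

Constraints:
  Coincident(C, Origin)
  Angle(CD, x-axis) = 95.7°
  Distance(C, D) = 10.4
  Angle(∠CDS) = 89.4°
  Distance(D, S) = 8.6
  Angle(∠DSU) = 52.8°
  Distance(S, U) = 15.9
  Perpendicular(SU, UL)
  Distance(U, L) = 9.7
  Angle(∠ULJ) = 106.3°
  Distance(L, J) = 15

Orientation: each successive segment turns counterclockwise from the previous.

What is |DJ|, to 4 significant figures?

7.969

The perpendicularity gives UL at right angles to SU, so UL runs at 43.50°; with |UL| = 9.7, L = (8.400, 4.548). ∠ULJ = 106.3° gives LJ at 117.2° from the x-axis; with |LJ| = 15.0, J = (1.544, 17.89). Then |DJ| = |J − D| = 7.969.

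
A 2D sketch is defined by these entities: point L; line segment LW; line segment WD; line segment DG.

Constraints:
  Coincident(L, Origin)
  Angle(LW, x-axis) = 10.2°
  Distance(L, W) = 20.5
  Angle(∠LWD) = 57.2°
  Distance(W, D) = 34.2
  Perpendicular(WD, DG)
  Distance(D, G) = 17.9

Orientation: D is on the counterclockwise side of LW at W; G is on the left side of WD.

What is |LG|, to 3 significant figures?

23.1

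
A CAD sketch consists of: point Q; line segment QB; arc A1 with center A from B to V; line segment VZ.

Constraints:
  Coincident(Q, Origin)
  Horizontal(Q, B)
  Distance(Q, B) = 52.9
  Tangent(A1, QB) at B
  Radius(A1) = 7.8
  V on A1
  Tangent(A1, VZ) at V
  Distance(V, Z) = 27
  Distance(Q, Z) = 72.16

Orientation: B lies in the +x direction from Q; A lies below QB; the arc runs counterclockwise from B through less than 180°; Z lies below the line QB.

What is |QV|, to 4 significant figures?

48.53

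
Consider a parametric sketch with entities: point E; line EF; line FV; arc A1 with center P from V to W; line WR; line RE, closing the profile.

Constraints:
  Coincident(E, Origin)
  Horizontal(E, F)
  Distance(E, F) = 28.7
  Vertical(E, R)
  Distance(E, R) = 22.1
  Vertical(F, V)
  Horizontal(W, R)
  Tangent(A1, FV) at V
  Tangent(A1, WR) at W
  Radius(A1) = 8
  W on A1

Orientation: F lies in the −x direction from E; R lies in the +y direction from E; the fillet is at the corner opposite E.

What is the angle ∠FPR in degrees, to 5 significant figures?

140.70°

E is at the origin; E and F share the same y with |EF| = 28.7 and F on the −x side, so F = (-28.700, 0.0000). E and R share the same x with |ER| = 22.1 and R on the +y side, so R = (0.0000, 22.100). The virtual corner opposite E is at (-28.700, 22.100). The tangent condition forces PV to be normal to FV and since A1 is tangent to WR there, PW ⟂ WR, with radius 8.0, so the center P sits 8.0 in from both sides at P = (-20.700, 14.100). Then cos ∠FPR = PF·PR / (|PF||PR|), giving 140.70°.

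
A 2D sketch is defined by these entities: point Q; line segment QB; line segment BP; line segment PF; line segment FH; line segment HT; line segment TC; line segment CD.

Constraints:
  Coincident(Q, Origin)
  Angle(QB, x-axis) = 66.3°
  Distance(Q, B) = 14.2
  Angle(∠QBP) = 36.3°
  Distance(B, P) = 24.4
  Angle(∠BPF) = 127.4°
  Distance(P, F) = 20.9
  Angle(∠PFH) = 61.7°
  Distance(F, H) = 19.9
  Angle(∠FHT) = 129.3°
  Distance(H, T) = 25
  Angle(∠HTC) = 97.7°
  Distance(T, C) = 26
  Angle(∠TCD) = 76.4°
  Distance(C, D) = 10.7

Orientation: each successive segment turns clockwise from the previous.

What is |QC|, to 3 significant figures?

26.9

Q is at the origin; QB runs at 66.3° with length 14.2, so B = (5.71, 13.0). ∠QBP = 36.3° gives BP at -77.4° from the x-axis; with |BP| = 24.4, P = (11.0, -10.8). ∠BPF = 127.4° gives PF at -130° from the x-axis; with |PF| = 20.9, F = (-2.40, -26.8). ∠PFH = 61.7° gives FH at 112° from the x-axis; with |FH| = 19.9, H = (-9.76, -8.33). ∠FHT = 129.3° gives HT at 61.0° from the x-axis; with |HT| = 25.0, T = (2.36, 13.5). ∠HTC = 97.7° gives TC at -21.3° from the x-axis; with |TC| = 26.0, C = (26.6, 4.09). Then |QC| = |C − Q| = 26.9.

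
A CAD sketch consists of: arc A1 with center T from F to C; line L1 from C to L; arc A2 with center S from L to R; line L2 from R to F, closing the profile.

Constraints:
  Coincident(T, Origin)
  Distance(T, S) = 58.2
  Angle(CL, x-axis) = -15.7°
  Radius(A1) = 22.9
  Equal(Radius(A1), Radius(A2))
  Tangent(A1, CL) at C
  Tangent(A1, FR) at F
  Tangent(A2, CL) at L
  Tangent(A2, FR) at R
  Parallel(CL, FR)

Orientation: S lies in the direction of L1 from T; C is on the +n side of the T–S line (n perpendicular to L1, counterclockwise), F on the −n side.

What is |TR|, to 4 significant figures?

62.54

Tangency of A1 to both parallel lines with radius 22.9 puts C and F at T ± 22.9·n: C = (6.197, 22.05), F = (-6.197, -22.05). Equal radii place L and R the same way about S: L = S + 22.9·n = (62.23, 6.297), R = S − 22.9·n = (49.83, -37.79). Then |TR| = |R − T| = 62.54.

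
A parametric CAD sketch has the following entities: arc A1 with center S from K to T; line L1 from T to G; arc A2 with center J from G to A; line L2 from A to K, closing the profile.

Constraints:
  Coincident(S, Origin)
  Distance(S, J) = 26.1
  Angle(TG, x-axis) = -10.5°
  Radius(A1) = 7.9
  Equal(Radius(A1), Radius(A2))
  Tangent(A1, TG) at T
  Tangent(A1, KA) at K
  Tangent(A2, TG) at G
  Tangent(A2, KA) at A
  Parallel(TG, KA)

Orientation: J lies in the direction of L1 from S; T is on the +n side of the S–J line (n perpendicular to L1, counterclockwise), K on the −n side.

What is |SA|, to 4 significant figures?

27.27

The slot axis is L1's direction at -10.5°, so u = (cos -10.5°, sin -10.5°) = (0.9833, -0.1822) and n = (−sin -10.5°, cos -10.5°) = (0.1822, 0.9833). S is at the origin and J lies 26.1 along u from S, so J = 26.1·u = (25.66, -4.756). Tangency of A1 to both parallel lines with radius 7.9 puts T and K at S ± 7.9·n: T = (1.440, 7.768), K = (-1.440, -7.768). Equal radii place G and A the same way about J: G = J + 7.9·n = (27.10, 3.011), A = J − 7.9·n = (24.22, -12.52). Then |SA| = |A − S| = 27.27.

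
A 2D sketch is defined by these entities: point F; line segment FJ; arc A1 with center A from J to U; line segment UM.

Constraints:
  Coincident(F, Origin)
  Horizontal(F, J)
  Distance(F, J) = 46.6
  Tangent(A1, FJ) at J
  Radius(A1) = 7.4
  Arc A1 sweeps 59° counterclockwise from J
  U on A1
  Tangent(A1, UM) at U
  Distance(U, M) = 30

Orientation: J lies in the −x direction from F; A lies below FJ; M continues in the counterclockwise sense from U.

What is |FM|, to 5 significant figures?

74.407

F is at the origin; FJ is horizontal with |FJ| = 46.6 and J on the −x side, so J = (-46.600, 0.0000). A1 meets FJ tangentially, so AJ is at right angles to FJ, so A = J + (0, -7.4) = (-46.600, -7.4000). On A1, J sits at bearing 90° from A; a 59° counterclockwise sweep puts U at bearing 149°, so U = A + 7.4·(cos 149°, sin 149°) = (-52.943, -3.5887). Since A1 is tangent to UM there, AU ⟂ UM, so UM runs along (−sin 149°, cos 149°); with |UM| = 30.0, M = (-68.394, -29.304). Then |FM| = |M − F| = 74.407.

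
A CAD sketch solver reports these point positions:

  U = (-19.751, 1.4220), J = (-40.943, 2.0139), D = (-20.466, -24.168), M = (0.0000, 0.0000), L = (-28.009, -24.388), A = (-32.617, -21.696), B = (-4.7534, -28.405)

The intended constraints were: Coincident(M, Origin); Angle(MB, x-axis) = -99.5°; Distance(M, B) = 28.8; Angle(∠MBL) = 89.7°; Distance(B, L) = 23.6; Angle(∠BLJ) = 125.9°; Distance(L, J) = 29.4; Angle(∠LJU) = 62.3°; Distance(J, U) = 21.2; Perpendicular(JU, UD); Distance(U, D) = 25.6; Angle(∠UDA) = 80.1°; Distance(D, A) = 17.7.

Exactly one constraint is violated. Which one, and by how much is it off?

Distance(D, A) = 17.7 — off by 5.30.

M = (0.00, 0.00) ✓; MB at -99.50° ✓; |MB| = 28.80 ✓; ∠MBL = 89.70° ✓; |BL| = 23.60 ✓; ∠BLJ = 125.9° ✓; |LJ| = 29.40 ✓; ∠LJU = 62.30° ✓; |JU| = 21.20 ✓; ∠(JU, UD) = 90.00° ✓; |UD| = 25.60 ✓; ∠UDA = 80.10° ✓; |DA| = 12.40 ✗.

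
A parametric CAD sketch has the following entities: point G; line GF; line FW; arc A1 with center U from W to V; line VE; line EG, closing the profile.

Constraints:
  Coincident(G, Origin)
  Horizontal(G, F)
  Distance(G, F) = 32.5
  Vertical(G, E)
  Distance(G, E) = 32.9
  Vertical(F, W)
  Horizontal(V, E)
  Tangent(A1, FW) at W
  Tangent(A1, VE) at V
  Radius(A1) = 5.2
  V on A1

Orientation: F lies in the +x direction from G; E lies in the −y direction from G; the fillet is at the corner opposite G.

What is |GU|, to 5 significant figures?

38.892

G is at the origin; GF is horizontal with |GF| = 32.5 and F on the +x side, so F = (32.500, 0.0000). G and E share the same x with |GE| = 32.9 and E on the −y side, so E = (0.0000, -32.900). The virtual corner opposite G is at (32.500, -32.900). The tangent condition forces UW to be normal to FW and A1 meets VE tangentially, so UV is at right angles to VE, with radius 5.2, so the center U sits 5.2 in from both sides at U = (27.300, -27.700). Then |GU| = |U − G| = 38.892.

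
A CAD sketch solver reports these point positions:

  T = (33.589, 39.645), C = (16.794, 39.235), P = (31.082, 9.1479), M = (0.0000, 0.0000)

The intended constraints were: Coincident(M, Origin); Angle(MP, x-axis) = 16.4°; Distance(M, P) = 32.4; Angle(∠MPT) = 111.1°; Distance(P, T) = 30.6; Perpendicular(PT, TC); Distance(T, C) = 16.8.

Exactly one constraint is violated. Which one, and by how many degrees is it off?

Perpendicular(PT, TC) — off by 6.10°.

M = (0.00, 0.00) ✓; MP at 16.40° ✓; |MP| = 32.40 ✓; ∠MPT = 111.1° ✓; |PT| = 30.60 ✓; ∠(PT, TC) = 96.10° ✗; |TC| = 16.80 ✓.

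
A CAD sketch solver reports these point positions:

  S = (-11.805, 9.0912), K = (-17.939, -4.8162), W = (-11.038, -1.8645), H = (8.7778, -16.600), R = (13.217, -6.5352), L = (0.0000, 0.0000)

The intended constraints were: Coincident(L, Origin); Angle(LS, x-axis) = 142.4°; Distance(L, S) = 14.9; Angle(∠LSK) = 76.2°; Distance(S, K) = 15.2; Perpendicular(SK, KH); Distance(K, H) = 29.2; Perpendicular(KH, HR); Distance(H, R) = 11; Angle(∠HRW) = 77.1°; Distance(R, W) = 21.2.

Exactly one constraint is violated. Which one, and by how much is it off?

Distance(R, W) = 21.2 — off by 3.50.

L = (0.00, 0.00) ✓; LS at 142.4° ✓; |LS| = 14.90 ✓; ∠LSK = 76.20° ✓; |SK| = 15.20 ✓; ∠(SK, KH) = 90.00° ✓; |KH| = 29.20 ✓; ∠(KH, HR) = 90.00° ✓; |HR| = 11.00 ✓; ∠HRW = 77.10° ✓; |RW| = 24.70 ✗.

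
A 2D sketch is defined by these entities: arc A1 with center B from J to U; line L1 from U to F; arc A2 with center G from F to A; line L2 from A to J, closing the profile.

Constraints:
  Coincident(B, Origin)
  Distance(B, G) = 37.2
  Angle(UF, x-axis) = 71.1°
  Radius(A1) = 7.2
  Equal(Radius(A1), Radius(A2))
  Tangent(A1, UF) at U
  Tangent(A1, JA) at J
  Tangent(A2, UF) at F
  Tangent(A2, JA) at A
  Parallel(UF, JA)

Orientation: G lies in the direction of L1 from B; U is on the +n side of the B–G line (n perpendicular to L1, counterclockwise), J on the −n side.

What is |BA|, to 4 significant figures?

37.89

Tangency of A1 to both parallel lines with radius 7.2 puts U and J at B ± 7.2·n: U = (-6.812, 2.332), J = (6.812, -2.332). Equal radii place F and A the same way about G: F = G + 7.2·n = (5.238, 37.53), A = G − 7.2·n = (18.86, 32.86). Then |BA| = |A − B| = 37.89.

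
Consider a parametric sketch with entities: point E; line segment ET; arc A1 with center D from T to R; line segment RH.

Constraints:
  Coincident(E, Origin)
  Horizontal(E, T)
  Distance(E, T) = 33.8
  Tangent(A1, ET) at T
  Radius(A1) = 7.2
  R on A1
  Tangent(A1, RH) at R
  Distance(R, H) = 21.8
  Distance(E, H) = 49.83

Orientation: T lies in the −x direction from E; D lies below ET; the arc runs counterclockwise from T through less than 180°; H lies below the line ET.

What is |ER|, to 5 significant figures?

41.660

E is at the origin; ET is horizontal with |ET| = 33.8 and T on the −x side, so T = (-33.800, 0.0000). A1 meets ET tangentially, so DT is at right angles to ET, so D = T + (0, -7.2) = (-33.800, -7.2000). Since DR ⟂ RH (tangency), |DH| = √(7.2² + 21.8²) = 22.958 regardless of where R sits on A1. So H lies on both circle(E, 49.83) and circle(D, 22.958); the below-ET intersection is H = (-40.382, -29.194). R is the foot of the tangent from H: R = (-40.997, -7.4031).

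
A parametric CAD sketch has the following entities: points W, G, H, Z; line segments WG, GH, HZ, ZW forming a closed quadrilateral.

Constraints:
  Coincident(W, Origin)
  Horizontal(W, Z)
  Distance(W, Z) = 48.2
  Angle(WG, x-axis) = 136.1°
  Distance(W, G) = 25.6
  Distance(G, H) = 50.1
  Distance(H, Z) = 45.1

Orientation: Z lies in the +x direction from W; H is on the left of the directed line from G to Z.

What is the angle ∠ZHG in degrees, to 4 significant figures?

92.70°

Checks: W.y = 0.00, Z.y = 0.00 ✓; |GH| = 50.10 ✓; |HZ| = 45.10 ✓.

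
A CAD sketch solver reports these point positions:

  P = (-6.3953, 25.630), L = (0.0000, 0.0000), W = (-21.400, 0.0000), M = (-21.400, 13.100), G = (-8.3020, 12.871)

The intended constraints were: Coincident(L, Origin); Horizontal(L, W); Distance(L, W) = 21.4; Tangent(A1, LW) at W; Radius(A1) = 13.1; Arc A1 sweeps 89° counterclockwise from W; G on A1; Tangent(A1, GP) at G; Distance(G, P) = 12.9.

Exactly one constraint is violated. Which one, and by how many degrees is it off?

Tangent(A1, GP) at G — off by 7.50°.

L = (0.00, 0.00) ✓; L.y = 0.00, W.y = 0.00 ✓; |LW| = 21.40 ✓; ∠(MW, WL) = 90.00° ✓; |MW| = 13.10 ✓; bearing(M→G) − bearing(M→W) = 89.00° ✓; |MG| = 13.10 ✓; ∠(MG, GP) = 97.50° ✗; |GP| = 12.90 ✓.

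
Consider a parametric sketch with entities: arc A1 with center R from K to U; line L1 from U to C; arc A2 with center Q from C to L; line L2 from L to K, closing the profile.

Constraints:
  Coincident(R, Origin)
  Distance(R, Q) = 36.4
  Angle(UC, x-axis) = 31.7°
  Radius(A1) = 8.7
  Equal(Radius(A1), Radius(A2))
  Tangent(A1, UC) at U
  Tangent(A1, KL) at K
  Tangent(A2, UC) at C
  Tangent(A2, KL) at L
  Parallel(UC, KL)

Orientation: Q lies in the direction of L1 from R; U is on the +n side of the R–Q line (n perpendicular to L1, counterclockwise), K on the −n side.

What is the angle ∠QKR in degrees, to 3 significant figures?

76.6°

R is at the origin and Q lies 36.4 along u from R, so Q = 36.4·u = (31.0, 19.1). Tangency of A1 to both parallel lines with radius 8.7 puts U and K at R ± 8.7·n: U = (-4.57, 7.40), K = (4.57, -7.40). Then cos ∠QKR = KQ·KR / (|KQ||KR|), giving 76.6°.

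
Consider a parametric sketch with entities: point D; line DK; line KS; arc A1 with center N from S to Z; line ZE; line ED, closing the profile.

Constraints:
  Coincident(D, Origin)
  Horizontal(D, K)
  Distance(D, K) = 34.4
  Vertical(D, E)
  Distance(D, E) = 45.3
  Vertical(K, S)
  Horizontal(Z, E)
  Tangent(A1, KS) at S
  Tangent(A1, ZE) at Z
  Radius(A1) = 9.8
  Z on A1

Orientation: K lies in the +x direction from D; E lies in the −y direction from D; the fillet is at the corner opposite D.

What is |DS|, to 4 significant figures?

49.43

D is at the origin; DK is horizontal with |DK| = 34.4 and K on the +x side, so K = (34.40, 0.000). DE is vertical with |DE| = 45.3 and E on the −y side, so E = (0.000, -45.30). The virtual corner opposite D is at (34.40, -45.30). The tangent condition forces NS to be normal to KS and the tangent condition forces NZ to be normal to ZE, with radius 9.8, so the center N sits 9.8 in from both sides at N = (24.60, -35.50). That places the tangent points at S = (34.40, -35.50) on KS and Z = (24.60, -45.30) on ZE. Then |DS| = |S − D| = 49.43.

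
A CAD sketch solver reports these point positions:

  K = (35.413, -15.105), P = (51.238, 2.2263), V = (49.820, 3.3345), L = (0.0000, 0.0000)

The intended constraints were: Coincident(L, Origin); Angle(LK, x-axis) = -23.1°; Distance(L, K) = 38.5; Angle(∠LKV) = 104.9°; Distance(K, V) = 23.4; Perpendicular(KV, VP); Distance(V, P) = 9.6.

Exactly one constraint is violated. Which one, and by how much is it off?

Distance(V, P) = 9.6 — off by 7.80.

L = (0.00, 0.00) ✓; LK at -23.10° ✓; |LK| = 38.50 ✓; ∠LKV = 104.9° ✓; |KV| = 23.40 ✓; ∠(KV, VP) = 90.01° ✓; |VP| = 1.800 ✗.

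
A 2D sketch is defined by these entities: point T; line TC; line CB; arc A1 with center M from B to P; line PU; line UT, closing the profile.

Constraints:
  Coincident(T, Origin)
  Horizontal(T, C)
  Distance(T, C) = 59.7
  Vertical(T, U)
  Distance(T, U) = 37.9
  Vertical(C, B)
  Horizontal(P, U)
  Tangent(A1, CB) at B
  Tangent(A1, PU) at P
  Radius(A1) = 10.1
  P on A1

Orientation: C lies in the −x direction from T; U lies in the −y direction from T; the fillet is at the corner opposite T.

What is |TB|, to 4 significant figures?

65.86

T is at the origin; T and C share the same y with |TC| = 59.7 and C on the −x side, so C = (-59.70, 0.000). T and U share the same x with |TU| = 37.9 and U on the −y side, so U = (0.000, -37.90). The virtual corner opposite T is at (-59.70, -37.90). The tangent condition forces MB to be normal to CB and since A1 is tangent to PU there, MP ⟂ PU, with radius 10.1, so the center M sits 10.1 in from both sides at M = (-49.60, -27.80). That places the tangent points at B = (-59.70, -27.80) on CB and P = (-49.60, -37.90) on PU. Then |TB| = |B − T| = 65.86.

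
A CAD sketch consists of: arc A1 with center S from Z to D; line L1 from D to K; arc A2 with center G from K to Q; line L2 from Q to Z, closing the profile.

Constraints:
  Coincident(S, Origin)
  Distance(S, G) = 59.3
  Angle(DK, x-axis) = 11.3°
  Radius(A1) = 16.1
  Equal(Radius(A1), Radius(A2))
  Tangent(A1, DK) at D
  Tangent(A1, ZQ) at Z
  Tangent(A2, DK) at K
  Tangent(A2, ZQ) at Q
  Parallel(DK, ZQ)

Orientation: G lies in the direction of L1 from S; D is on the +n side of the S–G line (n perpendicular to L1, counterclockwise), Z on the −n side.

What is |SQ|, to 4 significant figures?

61.45

Tangency of A1 to both parallel lines with radius 16.1 puts D and Z at S ± 16.1·n: D = (-3.155, 15.79), Z = (3.155, -15.79). Equal radii place K and Q the same way about G: K = G + 16.1·n = (55.00, 27.41), Q = G − 16.1·n = (61.31, -4.168). Then |SQ| = |Q − S| = 61.45.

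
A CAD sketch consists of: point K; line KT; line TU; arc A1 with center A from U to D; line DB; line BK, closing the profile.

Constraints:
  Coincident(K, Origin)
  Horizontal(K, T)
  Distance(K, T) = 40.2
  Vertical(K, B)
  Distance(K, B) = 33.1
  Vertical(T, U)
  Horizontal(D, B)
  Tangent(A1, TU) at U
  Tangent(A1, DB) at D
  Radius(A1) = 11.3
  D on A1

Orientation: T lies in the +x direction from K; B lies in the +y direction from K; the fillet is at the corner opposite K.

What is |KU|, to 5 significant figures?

45.731

The virtual corner opposite K is at (40.200, 33.100). A1 meets TU tangentially, so AU is at right angles to TU and since A1 is tangent to DB there, AD ⟂ DB, with radius 11.3, so the center A sits 11.3 in from both sides at A = (28.900, 21.800). That places the tangent points at U = (40.200, 21.800) on TU and D = (28.900, 33.100) on DB. Then |KU| = |U − K| = 45.731.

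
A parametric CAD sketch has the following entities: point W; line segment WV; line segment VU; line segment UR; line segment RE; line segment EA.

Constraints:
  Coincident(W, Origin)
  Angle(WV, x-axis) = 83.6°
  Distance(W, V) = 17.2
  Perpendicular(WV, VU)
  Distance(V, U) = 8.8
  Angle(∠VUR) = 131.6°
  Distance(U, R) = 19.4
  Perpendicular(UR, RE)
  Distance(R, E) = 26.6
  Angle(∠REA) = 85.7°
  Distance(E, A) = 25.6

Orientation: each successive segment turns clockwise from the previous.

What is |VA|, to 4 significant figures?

18.10

UR ⟂ RE, so RE runs at -144.8°; with |RE| = 26.6, E = (0.1092, -15.07). ∠REA = 85.7° gives EA at 120.9° from the x-axis; with |EA| = 25.6, A = (-13.04, 6.893). Then |VA| = |A − V| = 18.10.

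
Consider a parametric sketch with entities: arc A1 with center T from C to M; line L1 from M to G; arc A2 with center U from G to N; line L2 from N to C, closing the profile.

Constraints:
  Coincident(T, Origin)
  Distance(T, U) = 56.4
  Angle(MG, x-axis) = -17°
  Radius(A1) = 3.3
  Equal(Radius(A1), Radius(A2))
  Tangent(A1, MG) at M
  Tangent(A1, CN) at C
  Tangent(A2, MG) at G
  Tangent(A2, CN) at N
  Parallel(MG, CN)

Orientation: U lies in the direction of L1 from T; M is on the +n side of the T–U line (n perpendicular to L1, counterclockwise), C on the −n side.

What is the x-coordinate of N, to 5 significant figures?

52.971

The slot axis is L1's direction at -17.0°, so u = (cos -17.0°, sin -17.0°) = (0.95630, -0.29237) and n = (−sin -17.0°, cos -17.0°) = (0.29237, 0.95630). T is at the origin and U lies 56.4 along u from T, so U = 56.4·u = (53.936, -16.490). Tangency of A1 to both parallel lines with radius 3.3 puts M and C at T ± 3.3·n: M = (0.96483, 3.1558), C = (-0.96483, -3.1558). Equal radii place G and N the same way about U: G = U + 3.3·n = (54.900, -13.334), N = U − 3.3·n = (52.971, -19.646). So N.x = 52.971.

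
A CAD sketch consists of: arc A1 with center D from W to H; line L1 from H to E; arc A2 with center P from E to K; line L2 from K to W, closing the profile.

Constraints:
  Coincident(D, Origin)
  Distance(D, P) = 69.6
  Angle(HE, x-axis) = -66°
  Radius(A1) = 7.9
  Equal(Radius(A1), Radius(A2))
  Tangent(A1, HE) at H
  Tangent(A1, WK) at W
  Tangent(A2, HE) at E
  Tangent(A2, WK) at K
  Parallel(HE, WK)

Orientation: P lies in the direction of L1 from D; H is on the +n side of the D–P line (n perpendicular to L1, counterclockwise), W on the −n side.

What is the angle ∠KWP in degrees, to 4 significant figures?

6.476°

The slot axis is L1's direction at -66.0°, so u = (cos -66.0°, sin -66.0°) = (0.4067, -0.9135) and n = (−sin -66.0°, cos -66.0°) = (0.9135, 0.4067). D is at the origin and P lies 69.6 along u from D, so P = 69.6·u = (28.31, -63.58). Tangency of A1 to both parallel lines with radius 7.9 puts H and W at D ± 7.9·n: H = (7.217, 3.213), W = (-7.217, -3.213). Equal radii place E and K the same way about P: E = P + 7.9·n = (35.53, -60.37), K = P − 7.9·n = (21.09, -66.80). Then cos ∠KWP = WK·WP / (|WK||WP|), giving 6.476°.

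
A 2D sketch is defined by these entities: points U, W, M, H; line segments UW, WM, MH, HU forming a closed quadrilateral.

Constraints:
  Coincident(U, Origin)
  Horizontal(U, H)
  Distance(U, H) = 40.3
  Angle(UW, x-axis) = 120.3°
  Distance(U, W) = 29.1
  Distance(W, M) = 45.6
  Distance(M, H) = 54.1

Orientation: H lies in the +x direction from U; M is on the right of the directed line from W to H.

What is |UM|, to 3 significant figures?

22.5

Checks: |WM| = 45.60 ✓; |MH| = 54.10 ✓.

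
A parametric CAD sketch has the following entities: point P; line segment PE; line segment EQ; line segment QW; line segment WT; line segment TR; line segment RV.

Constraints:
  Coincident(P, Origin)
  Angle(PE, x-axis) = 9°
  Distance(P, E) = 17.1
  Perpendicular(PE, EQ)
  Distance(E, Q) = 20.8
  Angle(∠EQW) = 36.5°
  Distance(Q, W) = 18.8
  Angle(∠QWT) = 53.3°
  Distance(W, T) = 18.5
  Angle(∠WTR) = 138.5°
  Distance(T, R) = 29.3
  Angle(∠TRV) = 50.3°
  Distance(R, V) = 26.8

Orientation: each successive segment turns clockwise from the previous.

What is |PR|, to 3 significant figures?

52.7

P is at the origin; PE runs at 9.0° with length 17.1, so E = (16.9, 2.68). PE ⟂ EQ, so EQ runs at -81.0°; with |EQ| = 20.8, Q = (20.1, -17.9). ∠EQW = 36.5° gives QW at 136° from the x-axis; with |QW| = 18.8, W = (6.73, -4.69). ∠QWT = 53.3° gives WT at 8.80° from the x-axis; with |WT| = 18.5, T = (25.0, -1.86). ∠WTR = 138.5° gives TR at -32.7° from the x-axis; with |TR| = 29.3, R = (49.7, -17.7). Then |PR| = |R − P| = 52.7.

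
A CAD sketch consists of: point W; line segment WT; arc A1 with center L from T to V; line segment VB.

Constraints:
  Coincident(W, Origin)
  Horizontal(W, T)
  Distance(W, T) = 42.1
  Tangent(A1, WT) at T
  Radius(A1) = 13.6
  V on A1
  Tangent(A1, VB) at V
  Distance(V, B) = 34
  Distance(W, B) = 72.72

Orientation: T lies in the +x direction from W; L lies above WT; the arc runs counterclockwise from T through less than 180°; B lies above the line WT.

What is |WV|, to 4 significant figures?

57.43

Checks: |LV| = 13.60 ✓; ∠(LV, VB) = 90.00° ✓; |VB| = 34.00 ✓; |WB| = 72.72 ✓.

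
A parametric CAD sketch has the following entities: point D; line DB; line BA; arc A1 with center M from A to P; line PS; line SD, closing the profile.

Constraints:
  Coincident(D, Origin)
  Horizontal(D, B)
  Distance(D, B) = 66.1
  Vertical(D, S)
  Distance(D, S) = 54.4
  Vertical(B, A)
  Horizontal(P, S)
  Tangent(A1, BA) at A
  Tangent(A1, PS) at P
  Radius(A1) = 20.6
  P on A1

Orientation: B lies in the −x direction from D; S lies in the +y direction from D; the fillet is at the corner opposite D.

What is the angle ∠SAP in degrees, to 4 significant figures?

27.69°

The virtual corner opposite D is at (-66.10, 54.40). Tangency of A1 to BA means the radius MA is perpendicular to BA and since A1 is tangent to PS there, MP ⟂ PS, with radius 20.6, so the center M sits 20.6 in from both sides at M = (-45.50, 33.80). That places the tangent points at A = (-66.10, 33.80) on BA and P = (-45.50, 54.40) on PS. Then cos ∠SAP = AS·AP / (|AS||AP|), giving 27.69°.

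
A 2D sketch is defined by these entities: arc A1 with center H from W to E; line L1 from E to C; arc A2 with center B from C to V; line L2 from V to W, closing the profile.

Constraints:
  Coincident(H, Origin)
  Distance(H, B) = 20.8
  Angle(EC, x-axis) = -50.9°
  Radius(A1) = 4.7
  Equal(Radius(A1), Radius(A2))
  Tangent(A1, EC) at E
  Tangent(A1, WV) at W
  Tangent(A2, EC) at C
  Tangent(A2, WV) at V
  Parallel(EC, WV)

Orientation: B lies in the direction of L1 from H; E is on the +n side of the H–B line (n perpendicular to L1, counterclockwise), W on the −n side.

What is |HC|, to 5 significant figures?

21.324

The slot axis is L1's direction at -50.9°, so u = (cos -50.9°, sin -50.9°) = (0.63068, -0.77605) and n = (−sin -50.9°, cos -50.9°) = (0.77605, 0.63068). H is at the origin and B lies 20.8 along u from H, so B = 20.8·u = (13.118, -16.142). Tangency of A1 to both parallel lines with radius 4.7 puts E and W at H ± 4.7·n: E = (3.6474, 2.9642), W = (-3.6474, -2.9642). Equal radii place C and V the same way about B: C = B + 4.7·n = (16.765, -13.178), V = B − 4.7·n = (9.4706, -19.106). Then |HC| = |C − H| = 21.324.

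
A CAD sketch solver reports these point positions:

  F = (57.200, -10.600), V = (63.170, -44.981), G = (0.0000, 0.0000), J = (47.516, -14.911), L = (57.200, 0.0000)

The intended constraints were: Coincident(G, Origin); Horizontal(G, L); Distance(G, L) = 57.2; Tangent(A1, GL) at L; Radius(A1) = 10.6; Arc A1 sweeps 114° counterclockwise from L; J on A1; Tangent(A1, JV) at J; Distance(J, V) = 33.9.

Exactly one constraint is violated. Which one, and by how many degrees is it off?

Tangent(A1, JV) at J — off by 3.50°.

G = (0.00, 0.00) ✓; G.y = 0.00, L.y = 0.00 ✓; |GL| = 57.20 ✓; ∠(FL, LG) = 90.00° ✓; |FL| = 10.60 ✓; bearing(F→J) − bearing(F→L) = 114.0° ✓; |FJ| = 10.60 ✓; ∠(FJ, JV) = 86.50° ✗; |JV| = 33.90 ✓.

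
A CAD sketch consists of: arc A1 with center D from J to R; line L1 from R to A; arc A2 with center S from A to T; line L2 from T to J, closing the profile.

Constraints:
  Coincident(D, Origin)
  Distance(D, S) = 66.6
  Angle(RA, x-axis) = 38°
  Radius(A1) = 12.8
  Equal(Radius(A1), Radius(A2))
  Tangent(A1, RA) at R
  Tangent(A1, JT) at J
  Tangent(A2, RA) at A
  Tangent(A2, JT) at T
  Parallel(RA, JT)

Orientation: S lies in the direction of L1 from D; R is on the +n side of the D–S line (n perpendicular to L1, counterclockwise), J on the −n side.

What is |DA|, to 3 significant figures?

67.8

The slot axis is L1's direction at 38.0°, so u = (cos 38.0°, sin 38.0°) = (0.788, 0.616) and n = (−sin 38.0°, cos 38.0°) = (-0.616, 0.788). D is at the origin and S lies 66.6 along u from D, so S = 66.6·u = (52.5, 41.0). Tangency of A1 to both parallel lines with radius 12.8 puts R and J at D ± 12.8·n: R = (-7.88, 10.1), J = (7.88, -10.1). Equal radii place A and T the same way about S: A = S + 12.8·n = (44.6, 51.1), T = S − 12.8·n = (60.4, 30.9). Then |DA| = |A − D| = 67.8.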